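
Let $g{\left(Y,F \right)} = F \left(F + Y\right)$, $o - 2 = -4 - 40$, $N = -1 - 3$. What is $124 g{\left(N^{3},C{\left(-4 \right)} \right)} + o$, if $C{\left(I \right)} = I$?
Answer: $33686$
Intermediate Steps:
$N = -4$
$o = -42$ ($o = 2 - 44 = -42$)
$124 g{\left(N^{3},C{\left(-4 \right)} \right)} + o = 124 \left(- 4 \left(-4 + \left(-4\right)^{3}\right)\right) - 42 = 124 \left(- 4 \left(-4 - 64\right)\right) - 42 = 124 \left(\left(-4\right) \left(-68\right)\right) - 42 = 124 \cdot 272 - 42 = 33728 - 42 = 33686$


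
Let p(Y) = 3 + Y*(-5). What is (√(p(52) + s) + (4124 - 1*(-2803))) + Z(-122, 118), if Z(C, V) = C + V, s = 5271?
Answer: 6923 + √5014 ≈ 6993.8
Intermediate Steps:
p(Y) = 3 - 5*Y
(√(p(52) + s) + (4124 - 1*(-2803))) + Z(-122, 118) = (√((3 - 5*52) + 5271) + (4124 - 1*(-2803))) + (-122 + 118) = (√((3 - 260) + 5271) + (4124 + 2803)) - 4 = (√(-257 + 5271) + 6927) - 4 = (√5014 + 6927) - 4 = (6927 + √5014) - 4 = 6923 + √5014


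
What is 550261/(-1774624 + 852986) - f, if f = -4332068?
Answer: 3992597937123/921638 ≈ 4.3321e+6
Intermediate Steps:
550261/(-1774624 + 852986) - f = 550261/(-1774624 + 852986) - 1*(-4332068) = 550261/(-921638) + 4332068 = 550261*(-1/921638) + 4332068 = -550261/921638 + 4332068 = 3992597937123/921638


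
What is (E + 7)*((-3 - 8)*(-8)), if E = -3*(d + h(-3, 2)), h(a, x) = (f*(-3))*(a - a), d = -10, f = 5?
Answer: 3256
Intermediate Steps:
h(a, x) = 0 (h(a, x) = (5*(-3))*(a - a) = -15*0 = 0)
E = 30 (E = -3*(-10 + 0) = -3*(-10) = 30)
(E + 7)*((-3 - 8)*(-8)) = (30 + 7)*((-3 - 8)*(-8)) = 37*(-11*(-8)) = 37*88 = 3256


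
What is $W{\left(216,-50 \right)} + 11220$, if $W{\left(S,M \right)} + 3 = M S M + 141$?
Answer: $551358$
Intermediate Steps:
$W{\left(S,M \right)} = 138 + S M^{2}$ ($W{\left(S,M \right)} = -3 + \left(M S M + 141\right) = -3 + \left(S M^{2} + 141\right) = -3 + \left(141 + S M^{2}\right) = 138 + S M^{2}$)
$W{\left(216,-50 \right)} + 11220 = \left(138 + 216 \left(-50\right)^{2}\right) + 11220 = \left(138 + 216 \cdot 2500\right) + 11220 = \left(138 + 540000\right) + 11220 = 540138 + 11220 = 551358$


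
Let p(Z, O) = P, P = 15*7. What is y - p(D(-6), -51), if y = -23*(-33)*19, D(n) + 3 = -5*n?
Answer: 14316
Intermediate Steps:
P = 105
D(n) = -3 - 5*n
p(Z, O) = 105
y = 14421 (y = 759*19 = 14421)
y - p(D(-6), -51) = 14421 - 1*105 = 14421 - 105 = 14316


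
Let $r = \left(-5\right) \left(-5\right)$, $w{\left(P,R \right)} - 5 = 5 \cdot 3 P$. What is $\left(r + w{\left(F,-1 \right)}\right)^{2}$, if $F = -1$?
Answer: $225$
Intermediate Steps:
$w{\left(P,R \right)} = 5 + 15 P$ ($w{\left(P,R \right)} = 5 + 5 \cdot 3 P = 5 + 15 P$)
$r = 25$
$\left(r + w{\left(F,-1 \right)}\right)^{2} = \left(25 + \left(5 + 15 \left(-1\right)\right)\right)^{2} = \left(25 + \left(5 - 15\right)\right)^{2} = \left(25 - 10\right)^{2} = 15^{2} = 225$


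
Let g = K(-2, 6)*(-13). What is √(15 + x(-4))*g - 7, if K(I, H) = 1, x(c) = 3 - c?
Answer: -7 - 13*√22 ≈ -67.975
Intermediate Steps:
g = -13 (g = 1*(-13) = -13)
√(15 + x(-4))*g - 7 = √(15 + (3 - 1*(-4)))*(-13) - 7 = √(15 + (3 + 4))*(-13) - 7 = √(15 + 7)*(-13) - 7 = √22*(-13) - 7 = -13*√22 - 7 = -7 - 13*√22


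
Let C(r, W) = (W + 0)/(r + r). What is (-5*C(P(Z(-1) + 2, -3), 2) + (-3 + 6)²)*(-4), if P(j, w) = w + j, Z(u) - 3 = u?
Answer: -16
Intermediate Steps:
Z(u) = 3 + u
P(j, w) = j + w
C(r, W) = W/(2*r) (C(r, W) = W/((2*r)) = W*(1/(2*r)) = W/(2*r))
(-5*C(P(Z(-1) + 2, -3), 2) + (-3 + 6)²)*(-4) = (-5*2/(2*(((3 - 1) + 2) - 3)) + (-3 + 6)²)*(-4) = (-5*2/(2*((2 + 2) - 3)) + 3²)*(-4) = (-5*2/(2*(4 - 3)) + 9)*(-4) = (-5*2/(2*1) + 9)*(-4) = (-5*2/2 + 9)*(-4) = (-5*1 + 9)*(-4) = (-5 + 9)*(-4) = 4*(-4) = -16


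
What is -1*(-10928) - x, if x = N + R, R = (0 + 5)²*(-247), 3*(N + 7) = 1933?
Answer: 49397/3 ≈ 16466.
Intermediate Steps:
N = 1912/3 (N = -7 + (⅓)*1933 = -7 + 1933/3 = 1912/3 ≈ 637.33)
R = -6175 (R = 5²*(-247) = 25*(-247) = -6175)
x = -16613/3 (x = 1912/3 - 6175 = -16613/3 ≈ -5537.7)
-1*(-10928) - x = -1*(-10928) - 1*(-16613/3) = 10928 + 16613/3 = 49397/3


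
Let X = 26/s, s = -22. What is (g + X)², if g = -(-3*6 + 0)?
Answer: 34225/121 ≈ 282.85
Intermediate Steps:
g = 18 (g = -(-18 + 0) = -1*(-18) = 18)
X = -13/11 (X = 26/(-22) = 26*(-1/22) = -13/11 ≈ -1.1818)
(g + X)² = (18 - 13/11)² = (185/11)² = 34225/121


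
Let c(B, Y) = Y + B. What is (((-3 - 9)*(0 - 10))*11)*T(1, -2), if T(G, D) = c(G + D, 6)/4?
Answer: 1650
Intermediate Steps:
c(B, Y) = B + Y
T(G, D) = 3/2 + D/4 + G/4 (T(G, D) = ((G + D) + 6)/4 = ((D + G) + 6)*(¼) = (6 + D + G)*(¼) = 3/2 + D/4 + G/4)
(((-3 - 9)*(0 - 10))*11)*T(1, -2) = (((-3 - 9)*(0 - 10))*11)*(3/2 + (¼)*(-2) + (¼)*1) = (-12*(-10)*11)*(3/2 - ½ + ¼) = (120*11)*(5/4) = 1320*(5/4) = 1650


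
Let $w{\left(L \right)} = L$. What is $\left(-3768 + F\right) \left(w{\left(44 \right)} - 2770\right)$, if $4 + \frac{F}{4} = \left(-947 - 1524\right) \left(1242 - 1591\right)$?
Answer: $-9393065432$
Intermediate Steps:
$F = 3449500$ ($F = -16 + 4 \left(-947 - 1524\right) \left(1242 - 1591\right) = -16 + 4 \left(\left(-2471\right) \left(-349\right)\right) = -16 + 4 \cdot 862379 = -16 + 3449516 = 3449500$)
$\left(-3768 + F\right) \left(w{\left(44 \right)} - 2770\right) = \left(-3768 + 3449500\right) \left(44 - 2770\right) = 3445732 \left(-2726\right) = -9393065432$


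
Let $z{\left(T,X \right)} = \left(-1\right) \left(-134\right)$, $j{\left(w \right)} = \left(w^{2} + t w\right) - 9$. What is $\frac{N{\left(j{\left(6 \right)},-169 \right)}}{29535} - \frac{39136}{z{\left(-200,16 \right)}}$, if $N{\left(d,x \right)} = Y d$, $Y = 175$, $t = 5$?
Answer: $- \frac{38484837}{131923} \approx -291.72$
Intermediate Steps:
$j{\left(w \right)} = -9 + w^{2} + 5 w$ ($j{\left(w \right)} = \left(w^{2} + 5 w\right) - 9 = -9 + w^{2} + 5 w$)
$z{\left(T,X \right)} = 134$
$N{\left(d,x \right)} = 175 d$
$\frac{N{\left(j{\left(6 \right)},-169 \right)}}{29535} - \frac{39136}{z{\left(-200,16 \right)}} = \frac{175 \left(-9 + 6^{2} + 5 \cdot 6\right)}{29535} - \frac{39136}{134} = 175 \left(-9 + 36 + 30\right) \frac{1}{29535} - \frac{19568}{67} = 175 \cdot 57 \cdot \frac{1}{29535} - \frac{19568}{67} = 9975 \cdot \frac{1}{29535} - \frac{19568}{67} = \frac{665}{1969} - \frac{19568}{67} = - \frac{38484837}{131923}$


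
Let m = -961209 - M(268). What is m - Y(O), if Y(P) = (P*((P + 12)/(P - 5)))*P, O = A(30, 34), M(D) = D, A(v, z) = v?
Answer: -962989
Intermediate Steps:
O = 30
Y(P) = P²*(12 + P)/(-5 + P) (Y(P) = (P*((12 + P)/(-5 + P)))*P = (P*(12 + P)/(-5 + P))*P = P²*(12 + P)/(-5 + P))
m = -961477 (m = -961209 - 1*268 = -961209 - 268 = -961477)
m - Y(O) = -961477 - 30²*(12 + 30)/(-5 + 30) = -961477 - 900*42/25 = -961477 - 1*1512 = -961477 - 1512 = -962989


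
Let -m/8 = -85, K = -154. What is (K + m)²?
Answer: 276676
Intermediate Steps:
m = 680 (m = -8*(-85) = 680)
(K + m)² = (-154 + 680)² = 526² = 276676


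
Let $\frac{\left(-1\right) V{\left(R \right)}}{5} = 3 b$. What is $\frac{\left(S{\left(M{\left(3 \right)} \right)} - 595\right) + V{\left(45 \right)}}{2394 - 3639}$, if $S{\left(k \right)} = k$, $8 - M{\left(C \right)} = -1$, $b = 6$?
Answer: $\frac{676}{1245} \approx 0.54297$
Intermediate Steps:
$M{\left(C \right)} = 9$ ($M{\left(C \right)} = 8 - -1 = 8 + 1 = 9$)
$V{\left(R \right)} = -90$ ($V{\left(R \right)} = - 5 \cdot 3 \cdot 6 = \left(-5\right) 18 = -90$)
$\frac{\left(S{\left(M{\left(3 \right)} \right)} - 595\right) + V{\left(45 \right)}}{2394 - 3639} = \frac{\left(9 - 595\right) - 90}{2394 - 3639} = \frac{\left(9 - 595\right) - 90}{-1245} = \left(-586 - 90\right) \left(- \frac{1}{1245}\right) = \left(-676\right) \left(- \frac{1}{1245}\right) = \frac{676}{1245}$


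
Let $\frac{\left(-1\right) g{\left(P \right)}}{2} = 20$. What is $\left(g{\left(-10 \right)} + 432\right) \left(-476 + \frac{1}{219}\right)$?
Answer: $- \frac{40863256}{219} \approx -1.8659 \cdot 10^{5}$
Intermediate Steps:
$g{\left(P \right)} = -40$ ($g{\left(P \right)} = \left(-2\right) 20 = -40$)
$\left(g{\left(-10 \right)} + 432\right) \left(-476 + \frac{1}{219}\right) = \left(-40 + 432\right) \left(-476 + \frac{1}{219}\right) = 392 \left(-476 + \frac{1}{219}\right) = 392 \left(- \frac{104243}{219}\right) = - \frac{40863256}{219}$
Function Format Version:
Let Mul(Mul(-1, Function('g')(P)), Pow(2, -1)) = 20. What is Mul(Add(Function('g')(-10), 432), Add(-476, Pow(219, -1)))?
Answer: Rational(-40863256, 219) ≈ -1.8659e+5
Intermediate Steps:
Function('g')(P) = -40 (Function('g')(P) = Mul(-2, 20) = -40)
Mul(Add(Function('g')(-10), 432), Add(-476, Pow(219, -1))) = Mul(Add(-40, 432), Add(-476, Pow(219, -1))) = Mul(392, Add(-476, Rational(1, 219))) = Mul(392, Rational(-104243, 219)) = Rational(-40863256, 219)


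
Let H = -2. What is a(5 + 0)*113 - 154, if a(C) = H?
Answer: -380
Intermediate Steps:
a(C) = -2
a(5 + 0)*113 - 154 = -2*113 - 154 = -226 - 154 = -380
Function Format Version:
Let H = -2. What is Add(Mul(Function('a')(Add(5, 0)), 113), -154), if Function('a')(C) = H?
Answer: -380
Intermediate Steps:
Function('a')(C) = -2
Add(Mul(Function('a')(Add(5, 0)), 113), -154) = Add(Mul(-2, 113), -154) = Add(-226, -154) = -380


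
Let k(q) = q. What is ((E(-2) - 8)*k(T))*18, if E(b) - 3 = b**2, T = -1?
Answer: 18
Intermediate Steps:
E(b) = 3 + b**2
((E(-2) - 8)*k(T))*18 = (((3 + (-2)**2) - 8)*(-1))*18 = (((3 + 4) - 8)*(-1))*18 = ((7 - 8)*(-1))*18 = -1*(-1)*18 = 1*18 = 18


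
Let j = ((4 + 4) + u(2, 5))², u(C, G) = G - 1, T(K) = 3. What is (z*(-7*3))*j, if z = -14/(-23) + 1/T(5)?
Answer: -65520/23 ≈ -2848.7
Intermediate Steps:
u(C, G) = -1 + G
z = 65/69 (z = -14/(-23) + 1/3 = -14*(-1/23) + 1*(⅓) = 14/23 + ⅓ = 65/69 ≈ 0.94203)
j = 144 (j = ((4 + 4) + (-1 + 5))² = (8 + 4)² = 12² = 144)
(z*(-7*3))*j = (65*(-7*3)/69)*144 = ((65/69)*(-21))*144 = -455/23*144 = -65520/23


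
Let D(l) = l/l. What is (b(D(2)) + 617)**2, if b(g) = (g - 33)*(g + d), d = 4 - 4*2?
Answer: 508369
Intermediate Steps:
D(l) = 1
d = -4 (d = 4 - 8 = -4)
b(g) = (-33 + g)*(-4 + g) (b(g) = (g - 33)*(g - 4) = (-33 + g)*(-4 + g))
(b(D(2)) + 617)**2 = ((132 + 1**2 - 37*1) + 617)**2 = ((132 + 1 - 37) + 617)**2 = (96 + 617)**2 = 713**2 = 508369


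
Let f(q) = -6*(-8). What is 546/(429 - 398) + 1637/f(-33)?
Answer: 76955/1488 ≈ 51.717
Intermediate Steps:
f(q) = 48
546/(429 - 398) + 1637/f(-33) = 546/(429 - 398) + 1637/48 = 546/31 + 1637*(1/48) = 546*(1/31) + 1637/48 = 546/31 + 1637/48 = 76955/1488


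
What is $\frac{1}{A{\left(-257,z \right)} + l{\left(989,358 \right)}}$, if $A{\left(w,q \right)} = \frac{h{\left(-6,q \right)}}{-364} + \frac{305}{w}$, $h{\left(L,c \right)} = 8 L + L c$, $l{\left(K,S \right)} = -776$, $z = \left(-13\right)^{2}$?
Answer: $- \frac{46774}{36215667} \approx -0.0012915$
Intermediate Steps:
$z = 169$
$A{\left(w,q \right)} = \frac{12}{91} + \frac{305}{w} + \frac{3 q}{182}$ ($A{\left(w,q \right)} = \frac{\left(-6\right) \left(8 + q\right)}{-364} + \frac{305}{w} = \left(-48 - 6 q\right) \left(- \frac{1}{364}\right) + \frac{305}{w} = \left(\frac{12}{91} + \frac{3 q}{182}\right) + \frac{305}{w} = \frac{12}{91} + \frac{305}{w} + \frac{3 q}{182}$)
$\frac{1}{A{\left(-257,z \right)} + l{\left(989,358 \right)}} = \frac{1}{\frac{55510 + 3 \left(-257\right) \left(8 + 169\right)}{182 \left(-257\right)} - 776} = \frac{1}{\frac{1}{182} \left(- \frac{1}{257}\right) \left(55510 + 3 \left(-257\right) 177\right) - 776} = \frac{1}{\frac{1}{182} \left(- \frac{1}{257}\right) \left(55510 - 136467\right) - 776} = \frac{1}{\frac{1}{182} \left(- \frac{1}{257}\right) \left(-80957\right) - 776} = \frac{1}{\frac{80957}{46774} - 776} = \frac{1}{- \frac{36215667}{46774}} = - \frac{46774}{36215667}$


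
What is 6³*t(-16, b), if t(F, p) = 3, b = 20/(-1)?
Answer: 648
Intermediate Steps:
b = -20 (b = 20*(-1) = -20)
6³*t(-16, b) = 6³*3 = 216*3 = 648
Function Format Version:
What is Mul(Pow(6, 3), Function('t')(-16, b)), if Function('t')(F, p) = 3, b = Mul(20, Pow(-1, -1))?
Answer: 648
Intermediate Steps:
b = -20 (b = Mul(20, -1) = -20)
Mul(Pow(6, 3), Function('t')(-16, b)) = Mul(Pow(6, 3), 3) = Mul(216, 3) = 648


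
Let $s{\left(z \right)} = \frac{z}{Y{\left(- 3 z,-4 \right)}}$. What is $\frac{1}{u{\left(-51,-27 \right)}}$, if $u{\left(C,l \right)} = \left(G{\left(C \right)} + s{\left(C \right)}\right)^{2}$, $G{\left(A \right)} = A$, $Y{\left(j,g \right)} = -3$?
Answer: $\frac{1}{1156} \approx 0.00086505$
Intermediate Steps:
$s{\left(z \right)} = - \frac{z}{3}$ ($s{\left(z \right)} = \frac{z}{-3} = z \left(- \frac{1}{3}\right) = - \frac{z}{3}$)
$u{\left(C,l \right)} = \frac{4 C^{2}}{9}$ ($u{\left(C,l \right)} = \left(C - \frac{C}{3}\right)^{2} = \left(\frac{2 C}{3}\right)^{2} = \frac{4 C^{2}}{9}$)
$\frac{1}{u{\left(-51,-27 \right)}} = \frac{1}{\frac{4}{9} \left(-51\right)^{2}} = \frac{1}{\frac{4}{9} \cdot 2601} = \frac{1}{1156}$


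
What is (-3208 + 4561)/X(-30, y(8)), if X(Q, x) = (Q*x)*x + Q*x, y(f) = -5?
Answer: -451/200 ≈ -2.2550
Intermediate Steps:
X(Q, x) = Q*x + Q*x² (X(Q, x) = Q*x² + Q*x = Q*x + Q*x²)
(-3208 + 4561)/X(-30, y(8)) = (-3208 + 4561)/((-30*(-5)*(1 - 5))) = 1353/((-30*(-5)*(-4))) = 1353/(-600) = 1353*(-1/600) = -451/200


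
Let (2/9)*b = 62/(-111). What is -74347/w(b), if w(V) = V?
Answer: 2750839/93 ≈ 29579.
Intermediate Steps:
b = -93/37 (b = 9*(62/(-111))/2 = 9*(62*(-1/111))/2 = (9/2)*(-62/111) = -93/37 ≈ -2.5135)
-74347/w(b) = -74347/(-93/37) = -74347*(-37/93) = 2750839/93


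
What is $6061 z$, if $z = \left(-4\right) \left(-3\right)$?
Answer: $72732$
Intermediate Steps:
$z = 12$
$6061 z = 6061 \cdot 12 = 72732$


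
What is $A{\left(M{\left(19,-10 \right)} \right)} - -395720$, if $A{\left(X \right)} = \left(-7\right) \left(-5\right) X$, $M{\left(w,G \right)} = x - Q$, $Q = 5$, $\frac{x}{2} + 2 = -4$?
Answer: $395125$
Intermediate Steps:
$x = -12$ ($x = -4 + 2 \left(-4\right) = -4 - 8 = -12$)
$M{\left(w,G \right)} = -17$ ($M{\left(w,G \right)} = -12 - 5 = -17$)
$A{\left(X \right)} = 35 X$
$A{\left(M{\left(19,-10 \right)} \right)} - -395720 = 35 \left(-17\right) - -395720 = -595 + 395720 = 395125$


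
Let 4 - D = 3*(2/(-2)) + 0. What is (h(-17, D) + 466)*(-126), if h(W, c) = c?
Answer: -59598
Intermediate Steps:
D = 7 (D = 4 - (3*(2/(-2)) + 0) = 4 - (3*(2*(-1/2)) + 0) = 4 - (3*(-1) + 0) = 4 - (-3 + 0) = 4 - 1*(-3) = 4 + 3 = 7)
(h(-17, D) + 466)*(-126) = (7 + 466)*(-126) = 473*(-126) = -59598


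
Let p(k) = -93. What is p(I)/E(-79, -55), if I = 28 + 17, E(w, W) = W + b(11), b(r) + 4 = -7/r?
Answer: 1023/656 ≈ 1.5595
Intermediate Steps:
b(r) = -4 - 7/r
E(w, W) = -51/11 + W (E(w, W) = W + (-4 - 7/11) = W - 51/11 = -51/11 + W)
I = 45
p(I)/E(-79, -55) = -93/(-51/11 - 55) = -93/(-656/11) = -93*(-11/656) = 1023/656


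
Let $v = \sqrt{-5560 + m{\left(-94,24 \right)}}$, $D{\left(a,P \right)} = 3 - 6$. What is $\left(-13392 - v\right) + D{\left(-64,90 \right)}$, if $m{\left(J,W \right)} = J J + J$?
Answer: $-13395 - \sqrt{3182} \approx -13451.0$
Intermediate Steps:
$D{\left(a,P \right)} = -3$ ($D{\left(a,P \right)} = 3 - 6 = -3$)
$m{\left(J,W \right)} = J + J^{2}$ ($m{\left(J,W \right)} = J^{2} + J = J + J^{2}$)
$v = \sqrt{3182}$ ($v = \sqrt{-5560 - 94 \left(1 - 94\right)} = \sqrt{-5560 - -8742} = \sqrt{-5560 + 8742} = \sqrt{3182} \approx 56.409$)
$\left(-13392 - v\right) + D{\left(-64,90 \right)} = \left(-13392 - \sqrt{3182}\right) - 3 = -13395 - \sqrt{3182}$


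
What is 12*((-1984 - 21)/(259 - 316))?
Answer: 8020/19 ≈ 422.11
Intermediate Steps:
12*((-1984 - 21)/(259 - 316)) = 12*(-2005/(-57)) = 12*(-2005*(-1/57)) = 12*(2005/57) = 8020/19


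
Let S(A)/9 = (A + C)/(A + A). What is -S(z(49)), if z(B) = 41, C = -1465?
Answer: 6408/41 ≈ 156.29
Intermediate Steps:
S(A) = 9*(-1465 + A)/(2*A) (S(A) = 9*((A - 1465)/(A + A)) = 9*((-1465 + A)/((2*A))) = 9*((-1465 + A)*(1/(2*A))) = 9*((-1465 + A)/(2*A)) = 9*(-1465 + A)/(2*A))
-S(z(49)) = -9*(-1465 + 41)/(2*41) = -9*(-1424)/(2*41) = -1*(-6408/41) = 6408/41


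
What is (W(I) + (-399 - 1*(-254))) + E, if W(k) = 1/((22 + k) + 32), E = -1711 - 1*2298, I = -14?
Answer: -166159/40 ≈ -4154.0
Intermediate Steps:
E = -4009 (E = -1711 - 2298 = -4009)
W(k) = 1/(54 + k)
(W(I) + (-399 - 1*(-254))) + E = (1/(54 - 14) + (-399 - 1*(-254))) - 4009 = (1/40 + (-399 + 254)) - 4009 = (1/40 - 145) - 4009 = -5799/40 - 4009 = -166159/40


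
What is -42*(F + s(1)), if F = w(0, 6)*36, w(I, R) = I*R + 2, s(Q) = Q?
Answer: -3066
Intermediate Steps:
w(I, R) = 2 + I*R
F = 72 (F = (2 + 0*6)*36 = (2 + 0)*36 = 2*36 = 72)
-42*(F + s(1)) = -42*(72 + 1) = -42*73 = -3066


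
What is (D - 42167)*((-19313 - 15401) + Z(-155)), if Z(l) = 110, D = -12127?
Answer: 1878789576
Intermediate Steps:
(D - 42167)*((-19313 - 15401) + Z(-155)) = (-12127 - 42167)*((-19313 - 15401) + 110) = -54294*(-34714 + 110) = -54294*(-34604) = 1878789576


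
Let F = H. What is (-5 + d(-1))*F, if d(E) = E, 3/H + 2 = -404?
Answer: 9/203 ≈ 0.044335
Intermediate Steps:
H = -3/406 (H = 3/(-2 - 404) = 3/(-406) = 3*(-1/406) = -3/406 ≈ -0.0073892)
F = -3/406 ≈ -0.0073892
(-5 + d(-1))*F = (-5 - 1)*(-3/406) = -6*(-3/406) = 9/203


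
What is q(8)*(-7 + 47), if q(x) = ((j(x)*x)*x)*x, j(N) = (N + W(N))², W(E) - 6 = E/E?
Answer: 4608000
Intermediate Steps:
W(E) = 7 (W(E) = 6 + E/E = 6 + 1 = 7)
j(N) = (7 + N)² (j(N) = (N + 7)² = (7 + N)²)
q(x) = x³*(7 + x)² (q(x) = (((7 + x)²*x)*x)*x = ((x*(7 + x)²)*x)*x = (x²*(7 + x)²)*x = x³*(7 + x)²)
q(8)*(-7 + 47) = (8³*(7 + 8)²)*(-7 + 47) = (512*15²)*40 = (512*225)*40 = 115200*40 = 4608000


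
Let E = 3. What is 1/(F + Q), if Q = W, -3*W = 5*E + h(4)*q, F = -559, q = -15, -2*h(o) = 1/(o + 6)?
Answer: -4/2257 ≈ -0.0017723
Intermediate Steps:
h(o) = -1/(2*(6 + o)) (h(o) = -1/(2*(o + 6)) = -1/(2*(6 + o)))
W = -21/4 (W = -(5*3 - 1/(12 + 2*4)*(-15))/3 = -(15 - 1/(12 + 8)*(-15))/3 = -(15 - 1/20*(-15))/3 = -(15 + ¾)/3 = -⅓*63/4 = -21/4 ≈ -5.2500)
Q = -21/4 ≈ -5.2500
1/(F + Q) = 1/(-559 - 21/4) = 1/(-2257/4) = -4/2257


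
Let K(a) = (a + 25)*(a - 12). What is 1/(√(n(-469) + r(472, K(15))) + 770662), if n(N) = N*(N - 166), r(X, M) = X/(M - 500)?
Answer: 73212890/56422363940873 - √2687769165/56422363940873 ≈ 1.2967e-6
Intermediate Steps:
K(a) = (-12 + a)*(25 + a) (K(a) = (25 + a)*(-12 + a) = (-12 + a)*(25 + a))
r(X, M) = X/(-500 + M)
n(N) = N*(-166 + N)
1/(√(n(-469) + r(472, K(15))) + 770662) = 1/(√(-469*(-166 - 469) + 472/(-500 + (-300 + 15² + 13*15))) + 770662) = 1/(√(-469*(-635) + 472/(-500 + (-300 + 225 + 195))) + 770662) = 1/(√(297815 + 472/(-500 + 120)) + 770662) = 1/(√(297815 + 472/(-380)) + 770662) = 1/(√(297815 + 472*(-1/380)) + 770662) = 1/(√(297815 - 118/95) + 770662) = 1/(√(28292307/95) + 770662) = 1/(√2687769165/95 + 770662) = 1/(770662 + √2687769165/95)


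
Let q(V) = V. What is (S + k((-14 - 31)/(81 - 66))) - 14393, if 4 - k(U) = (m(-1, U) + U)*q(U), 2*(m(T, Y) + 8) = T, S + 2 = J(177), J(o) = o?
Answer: -28497/2 ≈ -14249.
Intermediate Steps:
S = 175 (S = -2 + 177 = 175)
m(T, Y) = -8 + T/2
k(U) = 4 - U*(-17/2 + U) (k(U) = 4 - ((-8 + (1/2)*(-1)) + U)*U = 4 - ((-8 - 1/2) + U)*U = 4 - (-17/2 + U)*U = 4 - U*(-17/2 + U))
(S + k((-14 - 31)/(81 - 66))) - 14393 = (175 + (4 - ((-14 - 31)/(81 - 66))**2 + 17*((-14 - 31)/(81 - 66))/2)) - 14393 = (175 + (4 - (-45/15)**2 + 17*(-45/15)/2)) - 14393 = (175 + (4 - (-45*1/15)**2 + 17*(-45*1/15)/2)) - 14393 = (175 + (4 - 1*(-3)**2 + (17/2)*(-3))) - 14393 = (175 + (4 - 1*9 - 51/2)) - 14393 = (175 + (4 - 9 - 51/2)) - 14393 = (175 - 61/2) - 14393 = 289/2 - 14393 = -28497/2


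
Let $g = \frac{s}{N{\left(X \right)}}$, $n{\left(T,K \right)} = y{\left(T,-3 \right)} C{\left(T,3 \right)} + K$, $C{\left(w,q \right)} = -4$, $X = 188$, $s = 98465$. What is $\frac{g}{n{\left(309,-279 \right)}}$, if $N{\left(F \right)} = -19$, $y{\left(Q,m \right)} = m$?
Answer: $\frac{98465}{5073} \approx 19.41$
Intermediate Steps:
$n{\left(T,K \right)} = 12 + K$ ($n{\left(T,K \right)} = \left(-3\right) \left(-4\right) + K = 12 + K$)
$g = - \frac{98465}{19}$ ($g = \frac{98465}{-19} = 98465 \left(- \frac{1}{19}\right) = - \frac{98465}{19} \approx -5182.4$)
$\frac{g}{n{\left(309,-279 \right)}} = - \frac{98465}{19 \left(12 - 279\right)} = - \frac{98465}{19 \left(-267\right)} = \left(- \frac{98465}{19}\right) \left(- \frac{1}{267}\right) = \frac{98465}{5073}$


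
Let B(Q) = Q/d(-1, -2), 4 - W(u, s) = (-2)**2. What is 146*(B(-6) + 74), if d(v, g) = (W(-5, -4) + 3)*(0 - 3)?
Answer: 32704/3 ≈ 10901.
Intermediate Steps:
W(u, s) = 0 (W(u, s) = 4 - 1*(-2)**2 = 4 - 1*4 = 4 - 4 = 0)
d(v, g) = -9 (d(v, g) = (0 + 3)*(0 - 3) = 3*(-3) = -9)
B(Q) = -Q/9 (B(Q) = Q/(-9) = Q*(-1/9) = -Q/9)
146*(B(-6) + 74) = 146*(-1/9*(-6) + 74) = 146*(2/3 + 74) = 146*(224/3) = 32704/3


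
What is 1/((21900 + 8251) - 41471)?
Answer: -1/11320 ≈ -8.8339e-5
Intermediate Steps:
1/((21900 + 8251) - 41471) = 1/(30151 - 41471) = 1/(-11320) = -1/11320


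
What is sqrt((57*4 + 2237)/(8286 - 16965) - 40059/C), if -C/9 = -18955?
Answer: 8*I*sqrt(219401164589145)/164510445 ≈ 0.7203*I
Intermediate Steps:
C = 170595 (C = -9*(-18955) = 170595)
sqrt((57*4 + 2237)/(8286 - 16965) - 40059/C) = sqrt((57*4 + 2237)/(8286 - 16965) - 40059/170595) = sqrt((228 + 2237)/(-8679) - 40059*1/170595) = sqrt(2465*(-1/8679) - 4451/18955) = sqrt(-2465/8679 - 4451/18955) = sqrt(-85354304/164510445) = 8*I*sqrt(219401164589145)/164510445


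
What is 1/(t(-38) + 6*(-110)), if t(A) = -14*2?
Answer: -1/688 ≈ -0.0014535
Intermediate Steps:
t(A) = -28
1/(t(-38) + 6*(-110)) = 1/(-28 + 6*(-110)) = 1/(-28 - 660) = 1/(-688) = -1/688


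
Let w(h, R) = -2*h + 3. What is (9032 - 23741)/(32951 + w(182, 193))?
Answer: -14709/32590 ≈ -0.45133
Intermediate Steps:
w(h, R) = 3 - 2*h
(9032 - 23741)/(32951 + w(182, 193)) = (9032 - 23741)/(32951 + (3 - 2*182)) = -14709/(32951 + (3 - 364)) = -14709/(32951 - 361) = -14709/32590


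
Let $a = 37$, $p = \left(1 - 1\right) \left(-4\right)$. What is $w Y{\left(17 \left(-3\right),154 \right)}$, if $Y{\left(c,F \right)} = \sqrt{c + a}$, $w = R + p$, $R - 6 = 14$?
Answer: $20 i \sqrt{14} \approx 74.833 i$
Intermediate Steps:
$R = 20$ ($R = 6 + 14 = 20$)
$p = 0$ ($p = 0 \left(-4\right) = 0$)
$w = 20$ ($w = 20 + 0 = 20$)
$Y{\left(c,F \right)} = \sqrt{37 + c}$ ($Y{\left(c,F \right)} = \sqrt{c + 37} = \sqrt{37 + c}$)
$w Y{\left(17 \left(-3\right),154 \right)} = 20 \sqrt{37 + 17 \left(-3\right)} = 20 \sqrt{37 - 51} = 20 \sqrt{-14} = 20 i \sqrt{14}$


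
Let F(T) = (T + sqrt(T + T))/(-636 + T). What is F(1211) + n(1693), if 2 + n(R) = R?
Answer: 973536/575 + sqrt(2422)/575 ≈ 1693.2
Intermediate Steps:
n(R) = -2 + R
F(T) = (T + sqrt(2)*sqrt(T))/(-636 + T) (F(T) = (T + sqrt(2*T))/(-636 + T) = (T + sqrt(2)*sqrt(T))/(-636 + T))
F(1211) + n(1693) = (1211 + sqrt(2)*sqrt(1211))/(-636 + 1211) + (-2 + 1693) = (1211 + sqrt(2422))/575 + 1691 = (1211/575 + sqrt(2422)/575) + 1691 = 973536/575 + sqrt(2422)/575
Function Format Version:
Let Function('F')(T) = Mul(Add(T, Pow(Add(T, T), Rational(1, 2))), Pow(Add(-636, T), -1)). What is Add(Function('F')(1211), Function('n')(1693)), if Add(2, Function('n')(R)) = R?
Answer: Add(Rational(973536, 575), Mul(Rational(1, 575), Pow(2422, Rational(1, 2)))) ≈ 1693.2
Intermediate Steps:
Function('n')(R) = Add(-2, R)
Function('F')(T) = Mul(Pow(Add(-636, T), -1), Add(T, Mul(Pow(2, Rational(1, 2)), Pow(T, Rational(1, 2))))) (Function('F')(T) = Mul(Add(T, Pow(Mul(2, T), Rational(1, 2))), Pow(Add(-636, T), -1)) = Mul(Add(T, Mul(Pow(2, Rational(1, 2)), Pow(T, Rational(1, 2)))), Pow(Add(-636, T), -1)) = Mul(Pow(Add(-636, T), -1), Add(T, Mul(Pow(2, Rational(1, 2)), Pow(T, Rational(1, 2))))))
Add(Function('F')(1211), Function('n')(1693)) = Add(Mul(Pow(Add(-636, 1211), -1), Add(1211, Mul(Pow(2, Rational(1, 2)), Pow(1211, Rational(1, 2))))), Add(-2, 1693)) = Add(Mul(Pow(575, -1), Add(1211, Pow(2422, Rational(1, 2)))), 1691) = Add(Mul(Rational(1, 575), Add(1211, Pow(2422, Rational(1, 2)))), 1691) = Add(Add(Rational(1211, 575), Mul(Rational(1, 575), Pow(2422, Rational(1, 2)))), 1691) = Add(Rational(973536, 575), Mul(Rational(1, 575), Pow(2422, Rational(1, 2))))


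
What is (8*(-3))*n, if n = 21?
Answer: -504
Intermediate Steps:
(8*(-3))*n = (8*(-3))*21 = -24*21 = -504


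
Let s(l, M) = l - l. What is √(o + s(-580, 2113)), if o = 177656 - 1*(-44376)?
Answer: 4*√13877 ≈ 471.20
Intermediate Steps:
o = 222032 (o = 177656 + 44376 = 222032)
s(l, M) = 0
√(o + s(-580, 2113)) = √(222032 + 0) = √222032 = 4*√13877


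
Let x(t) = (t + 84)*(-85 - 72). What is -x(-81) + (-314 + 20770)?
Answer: 20927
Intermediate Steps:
x(t) = -13188 - 157*t (x(t) = (84 + t)*(-157) = -13188 - 157*t)
-x(-81) + (-314 + 20770) = -(-13188 - 157*(-81)) + (-314 + 20770) = -(-13188 + 12717) + 20456 = -1*(-471) + 20456 = 471 + 20456 = 20927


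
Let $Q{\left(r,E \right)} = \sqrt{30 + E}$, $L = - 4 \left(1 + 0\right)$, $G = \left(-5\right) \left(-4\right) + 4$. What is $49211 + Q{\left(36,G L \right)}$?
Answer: $49211 + i \sqrt{66} \approx 49211.0 + 8.124 i$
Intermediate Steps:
$G = 24$ ($G = 20 + 4 = 24$)
$L = -4$ ($L = \left(-4\right) 1 = -4$)
$49211 + Q{\left(36,G L \right)} = 49211 + \sqrt{30 + 24 \left(-4\right)} = 49211 + \sqrt{30 - 96} = 49211 + \sqrt{-66} = 49211 + i \sqrt{66}$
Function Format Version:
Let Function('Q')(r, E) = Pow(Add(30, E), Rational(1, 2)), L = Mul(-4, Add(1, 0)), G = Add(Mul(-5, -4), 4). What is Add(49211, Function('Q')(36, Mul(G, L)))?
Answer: Add(49211, Mul(I, Pow(66, Rational(1, 2)))) ≈ Add(49211., Mul(8.1240, I))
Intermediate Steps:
G = 24 (G = Add(20, 4) = 24)
L = -4 (L = Mul(-4, 1) = -4)
Add(49211, Function('Q')(36, Mul(G, L))) = Add(49211, Pow(Add(30, Mul(24, -4)), Rational(1, 2))) = Add(49211, Pow(Add(30, -96), Rational(1, 2))) = Add(49211, Pow(-66, Rational(1, 2))) = Add(49211, Mul(I, Pow(66, Rational(1, 2))))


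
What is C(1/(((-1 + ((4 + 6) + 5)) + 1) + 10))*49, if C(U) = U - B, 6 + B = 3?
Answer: 3724/25 ≈ 148.96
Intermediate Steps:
B = -3 (B = -6 + 3 = -3)
C(U) = 3 + U (C(U) = U - 1*(-3) = U + 3 = 3 + U)
C(1/(((-1 + ((4 + 6) + 5)) + 1) + 10))*49 = (3 + 1/(((-1 + ((4 + 6) + 5)) + 1) + 10))*49 = (3 + 1/(((-1 + (10 + 5)) + 1) + 10))*49 = (3 + 1/(((-1 + 15) + 1) + 10))*49 = (3 + 1/((14 + 1) + 10))*49 = (3 + 1/(15 + 10))*49 = (3 + 1/25)*49 = (76/25)*49 = 3724/25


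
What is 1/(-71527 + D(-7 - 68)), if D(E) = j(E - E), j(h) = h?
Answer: -1/71527 ≈ -1.3981e-5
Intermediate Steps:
D(E) = 0 (D(E) = E - E = 0)
1/(-71527 + D(-7 - 68)) = 1/(-71527 + 0) = 1/(-71527) = -1/71527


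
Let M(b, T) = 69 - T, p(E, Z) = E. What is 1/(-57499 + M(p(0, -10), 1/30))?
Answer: -30/1722901 ≈ -1.7413e-5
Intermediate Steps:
1/(-57499 + M(p(0, -10), 1/30)) = 1/(-57499 + (69 - 1/30)) = 1/(-57499 + 2069/30) = 1/(-1722901/30) = -30/1722901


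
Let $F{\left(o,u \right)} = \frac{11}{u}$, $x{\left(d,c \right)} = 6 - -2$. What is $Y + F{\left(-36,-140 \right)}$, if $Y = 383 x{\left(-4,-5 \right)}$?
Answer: $\frac{428949}{140} \approx 3063.9$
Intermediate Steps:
$x{\left(d,c \right)} = 8$ ($x{\left(d,c \right)} = 6 + 2 = 8$)
$Y = 3064$ ($Y = 383 \cdot 8 = 3064$)
$Y + F{\left(-36,-140 \right)} = 3064 + \frac{11}{-140} = 3064 + 11 \left(- \frac{1}{140}\right) = 3064 - \frac{11}{140} = \frac{428949}{140}$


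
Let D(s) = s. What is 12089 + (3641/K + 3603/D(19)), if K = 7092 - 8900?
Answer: 421726373/34352 ≈ 12277.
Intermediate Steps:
K = -1808
12089 + (3641/K + 3603/D(19)) = 12089 + (3641/(-1808) + 3603/19) = 12089 + (3641*(-1/1808) + 3603*(1/19)) = 12089 + (-3641/1808 + 3603/19) = 12089 + 6445045/34352 = 421726373/34352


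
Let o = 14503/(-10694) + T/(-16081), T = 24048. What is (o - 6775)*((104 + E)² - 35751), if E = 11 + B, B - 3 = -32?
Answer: 33050264523466275/171970214 ≈ 1.9219e+8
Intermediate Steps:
B = -29 (B = 3 - 32 = -29)
o = -490392055/171970214 (o = 14503/(-10694) + 24048/(-16081) = 14503*(-1/10694) + 24048*(-1/16081) = -14503/10694 - 24048/16081 = -490392055/171970214 ≈ -2.8516)
E = -18 (E = 11 - 29 = -18)
(o - 6775)*((104 + E)² - 35751) = (-490392055/171970214 - 6775)*((104 - 18)² - 35751) = -1165588591905*(86² - 35751)/171970214 = -1165588591905*(7396 - 35751)/171970214 = -1165588591905/171970214*(-28355) = 33050264523466275/171970214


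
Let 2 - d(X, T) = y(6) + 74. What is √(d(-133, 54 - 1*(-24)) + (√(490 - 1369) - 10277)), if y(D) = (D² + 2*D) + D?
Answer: √(-10403 + I*√879) ≈ 0.1453 + 102.0*I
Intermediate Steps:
y(D) = D² + 3*D
d(X, T) = -126 (d(X, T) = 2 - (6*(3 + 6) + 74) = 2 - (6*9 + 74) = 2 - (54 + 74) = 2 - 1*128 = 2 - 128 = -126)
√(d(-133, 54 - 1*(-24)) + (√(490 - 1369) - 10277)) = √(-126 + (√(490 - 1369) - 10277)) = √(-126 + (√(-879) - 10277)) = √(-126 + (I*√879 - 10277)) = √(-126 + (-10277 + I*√879)) = √(-10403 + I*√879)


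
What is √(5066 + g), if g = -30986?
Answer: 72*I*√5 ≈ 161.0*I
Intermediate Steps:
√(5066 + g) = √(5066 - 30986) = √(-25920) = 72*I*√5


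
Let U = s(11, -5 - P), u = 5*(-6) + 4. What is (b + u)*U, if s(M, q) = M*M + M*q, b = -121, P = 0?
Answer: -9702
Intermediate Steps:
u = -26 (u = -30 + 4 = -26)
s(M, q) = M**2 + M*q
U = 66 (U = 11*(11 + (-5 - 1*0)) = 11*(11 + (-5 + 0)) = 11*(11 - 5) = 11*6 = 66)
(b + u)*U = (-121 - 26)*66 = -147*66 = -9702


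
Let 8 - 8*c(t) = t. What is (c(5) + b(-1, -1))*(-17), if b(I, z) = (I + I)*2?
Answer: 493/8 ≈ 61.625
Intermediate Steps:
b(I, z) = 4*I (b(I, z) = (2*I)*2 = 4*I)
c(t) = 1 - t/8
(c(5) + b(-1, -1))*(-17) = ((1 - 1/8*5) + 4*(-1))*(-17) = ((1 - 5/8) - 4)*(-17) = (3/8 - 4)*(-17) = -29/8*(-17) = 493/8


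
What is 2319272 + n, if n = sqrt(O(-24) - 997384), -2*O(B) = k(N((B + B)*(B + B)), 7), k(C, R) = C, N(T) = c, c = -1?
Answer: 2319272 + I*sqrt(3989534)/2 ≈ 2.3193e+6 + 998.69*I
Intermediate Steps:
N(T) = -1
O(B) = 1/2 (O(B) = -1/2*(-1) = 1/2)
n = I*sqrt(3989534)/2 (n = sqrt(1/2 - 997384) = sqrt(-1994767/2) = I*sqrt(3989534)/2 ≈ 998.69*I)
2319272 + n = 2319272 + I*sqrt(3989534)/2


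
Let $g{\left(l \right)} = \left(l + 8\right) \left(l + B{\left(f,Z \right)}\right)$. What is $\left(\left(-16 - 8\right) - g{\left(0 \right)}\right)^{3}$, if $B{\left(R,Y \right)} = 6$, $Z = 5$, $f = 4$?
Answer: $-373248$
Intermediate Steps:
$g{\left(l \right)} = \left(6 + l\right) \left(8 + l\right)$ ($g{\left(l \right)} = \left(l + 8\right) \left(l + 6\right) = \left(8 + l\right) \left(6 + l\right) = \left(6 + l\right) \left(8 + l\right)$)
$\left(\left(-16 - 8\right) - g{\left(0 \right)}\right)^{3} = \left(\left(-16 - 8\right) - \left(48 + 0^{2} + 14 \cdot 0\right)\right)^{3} = \left(-24 - \left(48 + 0 + 0\right)\right)^{3} = \left(-24 - 48\right)^{3} = \left(-72\right)^{3} = -373248$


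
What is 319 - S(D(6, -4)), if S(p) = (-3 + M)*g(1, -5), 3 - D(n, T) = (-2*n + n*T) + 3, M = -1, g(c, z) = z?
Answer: 299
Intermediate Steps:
D(n, T) = 2*n - T*n (D(n, T) = 3 - ((-2*n + n*T) + 3) = 3 - ((-2*n + T*n) + 3) = 3 - (3 - 2*n + T*n) = 3 + (-3 + 2*n - T*n) = 2*n - T*n)
S(p) = 20 (S(p) = (-3 - 1)*(-5) = -4*(-5) = 20)
319 - S(D(6, -4)) = 319 - 1*20 = 319 - 20 = 299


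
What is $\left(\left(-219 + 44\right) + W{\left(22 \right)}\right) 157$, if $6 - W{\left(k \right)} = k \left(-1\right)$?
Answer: $-23079$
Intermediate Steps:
$W{\left(k \right)} = 6 + k$ ($W{\left(k \right)} = 6 - k \left(-1\right) = 6 - - k = 6 + k$)
$\left(\left(-219 + 44\right) + W{\left(22 \right)}\right) 157 = \left(\left(-219 + 44\right) + \left(6 + 22\right)\right) 157 = \left(-175 + 28\right) 157 = \left(-147\right) 157 = -23079$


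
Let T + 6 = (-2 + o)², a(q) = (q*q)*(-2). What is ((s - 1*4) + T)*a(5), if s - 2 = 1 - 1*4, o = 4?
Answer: 350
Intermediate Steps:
s = -1 (s = 2 + (1 - 1*4) = 2 + (1 - 4) = 2 - 3 = -1)
a(q) = -2*q² (a(q) = q²*(-2) = -2*q²)
T = -2 (T = -6 + (-2 + 4)² = -6 + 2² = -6 + 4 = -2)
((s - 1*4) + T)*a(5) = ((-1 - 1*4) - 2)*(-2*5²) = ((-1 - 4) - 2)*(-2*25) = (-5 - 2)*(-50) = -7*(-50) = 350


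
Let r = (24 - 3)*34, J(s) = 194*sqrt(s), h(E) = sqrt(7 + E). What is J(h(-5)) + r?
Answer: 714 + 194*2**(1/4) ≈ 944.71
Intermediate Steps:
r = 714 (r = 21*34 = 714)
J(h(-5)) + r = 194*sqrt(sqrt(7 - 5)) + 714 = 194*sqrt(sqrt(2)) + 714 = 194*2**(1/4) + 714 = 714 + 194*2**(1/4)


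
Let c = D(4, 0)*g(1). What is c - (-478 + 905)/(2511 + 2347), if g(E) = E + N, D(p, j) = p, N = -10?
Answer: -25045/694 ≈ -36.088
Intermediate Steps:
g(E) = -10 + E (g(E) = E - 10 = -10 + E)
c = -36 (c = 4*(-10 + 1) = 4*(-9) = -36)
c - (-478 + 905)/(2511 + 2347) = -36 - (-478 + 905)/(2511 + 2347) = -36 - 427/4858 = -36 - 1*61/694 = -36 - 61/694 = -25045/694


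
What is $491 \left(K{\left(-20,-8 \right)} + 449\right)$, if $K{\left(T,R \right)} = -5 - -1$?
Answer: $218495$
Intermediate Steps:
$K{\left(T,R \right)} = -4$ ($K{\left(T,R \right)} = -5 + 1 = -4$)
$491 \left(K{\left(-20,-8 \right)} + 449\right) = 491 \left(-4 + 449\right) = 491 \cdot 445 = 218495$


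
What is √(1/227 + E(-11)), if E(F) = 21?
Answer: 4*√67646/227 ≈ 4.5831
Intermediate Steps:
√(1/227 + E(-11)) = √(1/227 + 21) = √(4768/227) = 4*√67646/227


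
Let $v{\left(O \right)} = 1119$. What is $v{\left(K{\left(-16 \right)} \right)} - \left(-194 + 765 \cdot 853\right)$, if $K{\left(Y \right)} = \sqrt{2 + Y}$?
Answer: $-651232$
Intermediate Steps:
$v{\left(K{\left(-16 \right)} \right)} - \left(-194 + 765 \cdot 853\right) = 1119 - \left(-194 + 765 \cdot 853\right) = 1119 - \left(-194 + 652545\right) = 1119 - 652351 = -651232$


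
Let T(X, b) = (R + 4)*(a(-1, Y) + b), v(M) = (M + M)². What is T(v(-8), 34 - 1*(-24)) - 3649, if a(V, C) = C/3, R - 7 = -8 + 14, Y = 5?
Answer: -7904/3 ≈ -2634.7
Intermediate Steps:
v(M) = 4*M² (v(M) = (2*M)² = 4*M²)
R = 13 (R = 7 + (-8 + 14) = 7 + 6 = 13)
a(V, C) = C/3 (a(V, C) = C*(⅓) = C/3)
T(X, b) = 85/3 + 17*b (T(X, b) = (13 + 4)*((⅓)*5 + b) = 17*(5/3 + b) = 85/3 + 17*b)
T(v(-8), 34 - 1*(-24)) - 3649 = (85/3 + 17*(34 - 1*(-24))) - 3649 = (85/3 + 17*(34 + 24)) - 3649 = (85/3 + 17*58) - 3649 = (85/3 + 986) - 3649 = 3043/3 - 3649 = -7904/3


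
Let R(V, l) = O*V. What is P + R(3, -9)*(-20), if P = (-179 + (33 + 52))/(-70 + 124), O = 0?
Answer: -47/27 ≈ -1.7407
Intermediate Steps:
R(V, l) = 0 (R(V, l) = 0*V = 0)
P = -47/27 (P = (-179 + 85)/54 = -94*1/54 = -47/27 ≈ -1.7407)
P + R(3, -9)*(-20) = -47/27 + 0*(-20) = -47/27 + 0 = -47/27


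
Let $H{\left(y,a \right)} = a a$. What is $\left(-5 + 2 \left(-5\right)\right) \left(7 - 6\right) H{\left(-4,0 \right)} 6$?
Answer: $0$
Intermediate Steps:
$H{\left(y,a \right)} = a^{2}$
$\left(-5 + 2 \left(-5\right)\right) \left(7 - 6\right) H{\left(-4,0 \right)} 6 = \left(-5 + 2 \left(-5\right)\right) \left(7 - 6\right) 0^{2} \cdot 6 = \left(-5 - 10\right) 1 \cdot 0 \cdot 6 = \left(-15\right) 1 \cdot 0 \cdot 6 = \left(-15\right) 0 \cdot 6 = 0 \cdot 6 = 0$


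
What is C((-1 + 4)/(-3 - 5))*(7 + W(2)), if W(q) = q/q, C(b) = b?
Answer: -3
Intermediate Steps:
W(q) = 1
C((-1 + 4)/(-3 - 5))*(7 + W(2)) = ((-1 + 4)/(-3 - 5))*(7 + 1) = (3/(-8))*8 = (3*(-⅛))*8 = -3/8*8 = -3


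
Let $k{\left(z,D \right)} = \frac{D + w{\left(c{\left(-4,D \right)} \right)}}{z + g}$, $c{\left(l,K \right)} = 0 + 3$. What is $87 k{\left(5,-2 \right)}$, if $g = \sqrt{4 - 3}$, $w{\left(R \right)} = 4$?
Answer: $29$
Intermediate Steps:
$c{\left(l,K \right)} = 3$
$g = 1$ ($g = \sqrt{1} = 1$)
$k{\left(z,D \right)} = \frac{4 + D}{1 + z}$ ($k{\left(z,D \right)} = \frac{D + 4}{z + 1} = \frac{4 + D}{1 + z}$)
$87 k{\left(5,-2 \right)} = 87 \frac{4 - 2}{1 + 5} = 87 \cdot \frac{1}{6} \cdot 2 = 87 \cdot \frac{1}{3} = 29$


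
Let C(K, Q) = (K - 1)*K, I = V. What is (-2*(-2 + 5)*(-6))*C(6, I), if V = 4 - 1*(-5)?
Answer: 1080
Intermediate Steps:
V = 9 (V = 4 + 5 = 9)
I = 9
C(K, Q) = K*(-1 + K) (C(K, Q) = (-1 + K)*K = K*(-1 + K))
(-2*(-2 + 5)*(-6))*C(6, I) = (-2*(-2 + 5)*(-6))*(6*(-1 + 6)) = (-2*3*(-6))*(6*5) = -6*(-6)*30 = 36*30 = 1080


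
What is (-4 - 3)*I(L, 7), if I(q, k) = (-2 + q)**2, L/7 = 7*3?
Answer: -147175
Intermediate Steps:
L = 147 (L = 7*(7*3) = 7*21 = 147)
(-4 - 3)*I(L, 7) = (-4 - 3)*(-2 + 147)**2 = -7*145**2 = -7*21025 = -147175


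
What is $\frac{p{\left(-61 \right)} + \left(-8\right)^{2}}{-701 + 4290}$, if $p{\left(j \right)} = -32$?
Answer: $\frac{32}{3589} \approx 0.0089161$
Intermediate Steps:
$\frac{p{\left(-61 \right)} + \left(-8\right)^{2}}{-701 + 4290} = \frac{-32 + \left(-8\right)^{2}}{-701 + 4290} = \frac{-32 + 64}{3589} = 32 \cdot \frac{1}{3589} = \frac{32}{3589}$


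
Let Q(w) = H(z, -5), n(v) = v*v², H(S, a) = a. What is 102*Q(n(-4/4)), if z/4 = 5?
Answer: -510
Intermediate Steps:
z = 20 (z = 4*5 = 20)
n(v) = v³
Q(w) = -5
102*Q(n(-4/4)) = 102*(-5) = -510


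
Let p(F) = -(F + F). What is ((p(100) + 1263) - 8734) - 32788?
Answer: -40459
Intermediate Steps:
p(F) = -2*F
((p(100) + 1263) - 8734) - 32788 = ((-2*100 + 1263) - 8734) - 32788 = ((-200 + 1263) - 8734) - 32788 = (1063 - 8734) - 32788 = -7671 - 32788 = -40459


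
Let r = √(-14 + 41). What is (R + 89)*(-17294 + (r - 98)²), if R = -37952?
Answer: 290144169 + 22263444*√3 ≈ 3.2871e+8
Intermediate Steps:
r = 3*√3 (r = √27 = 3*√3 ≈ 5.1962)
(R + 89)*(-17294 + (r - 98)²) = (-37952 + 89)*(-17294 + (3*√3 - 98)²) = -37863*(-17294 + (-98 + 3*√3)²) = 654802722 - 37863*(-98 + 3*√3)²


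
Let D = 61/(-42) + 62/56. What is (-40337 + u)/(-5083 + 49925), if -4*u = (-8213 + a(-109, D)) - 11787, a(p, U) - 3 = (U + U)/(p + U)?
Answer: -1298308993/1647495080 ≈ -0.78805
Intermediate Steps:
D = -29/84 (D = 61*(-1/42) + 62*(1/56) = -61/42 + 31/28 = -29/84 ≈ -0.34524)
a(p, U) = 3 + 2*U/(U + p) (a(p, U) = 3 + (U + U)/(p + U) = 3 + (2*U)/(U + p) = 3 + 2*U/(U + p))
u = 183672387/36740 (u = -((-8213 + (3*(-109) + 5*(-29/84))/(-29/84 - 109)) - 11787)/4 = -((-8213 + (-327 - 145/84)/(-9185/84)) - 11787)/4 = -((-8213 - 84/9185*(-27613/84)) - 11787)/4 = -((-8213 + 27613/9185) - 11787)/4 = -(-75408792/9185 - 11787)/4 = -¼*(-183672387/9185) = 183672387/36740 ≈ 4999.3)
(-40337 + u)/(-5083 + 49925) = (-40337 + 183672387/36740)/(-5083 + 49925) = -1298308993/36740/44842 = -1298308993/36740*1/44842 = -1298308993/1647495080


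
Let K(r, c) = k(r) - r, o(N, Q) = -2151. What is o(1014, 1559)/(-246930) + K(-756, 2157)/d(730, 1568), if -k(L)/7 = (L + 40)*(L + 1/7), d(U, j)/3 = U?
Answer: -31175578577/18025890 ≈ -1729.5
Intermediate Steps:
d(U, j) = 3*U
k(L) = -7*(40 + L)*(⅐ + L) (k(L) = -7*(L + 40)*(L + 1/7) = -7*(40 + L)*(L + ⅐) = -7*(40 + L)*(⅐ + L))
K(r, c) = -40 - 282*r - 7*r² (K(r, c) = (-40 - 281*r - 7*r²) - r = -40 - 282*r - 7*r²)
o(1014, 1559)/(-246930) + K(-756, 2157)/d(730, 1568) = -2151/(-246930) + (-40 - 282*(-756) - 7*(-756)²)/((3*730)) = -2151*(-1/246930) + (-40 + 213192 - 7*571536)/2190 = 717/82310 + (-40 + 213192 - 4000752)*(1/2190) = 717/82310 - 3787600*1/2190 = 717/82310 - 378760/219 = -31175578577/18025890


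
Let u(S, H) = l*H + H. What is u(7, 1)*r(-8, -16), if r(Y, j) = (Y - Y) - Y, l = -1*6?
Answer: -40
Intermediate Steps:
l = -6
r(Y, j) = -Y (r(Y, j) = 0 - Y = -Y)
u(S, H) = -5*H (u(S, H) = -6*H + H = -5*H)
u(7, 1)*r(-8, -16) = (-5*1)*(-1*(-8)) = -5*8 = -40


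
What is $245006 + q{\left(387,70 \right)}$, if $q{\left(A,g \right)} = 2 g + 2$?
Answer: $245148$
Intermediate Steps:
$q{\left(A,g \right)} = 2 + 2 g$
$245006 + q{\left(387,70 \right)} = 245006 + \left(2 + 2 \cdot 70\right) = 245006 + \left(2 + 140\right) = 245006 + 142 = 245148$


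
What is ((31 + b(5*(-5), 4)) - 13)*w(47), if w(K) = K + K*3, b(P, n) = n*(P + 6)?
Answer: -10904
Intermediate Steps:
b(P, n) = n*(6 + P)
w(K) = 4*K (w(K) = K + 3*K = 4*K)
((31 + b(5*(-5), 4)) - 13)*w(47) = ((31 + 4*(6 + 5*(-5))) - 13)*(4*47) = ((31 + 4*(6 - 25)) - 13)*188 = ((31 + 4*(-19)) - 13)*188 = ((31 - 76) - 13)*188 = (-45 - 13)*188 = -58*188 = -10904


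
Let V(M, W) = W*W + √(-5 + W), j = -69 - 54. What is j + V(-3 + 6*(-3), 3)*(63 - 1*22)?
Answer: 246 + 41*I*√2 ≈ 246.0 + 57.983*I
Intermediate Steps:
j = -123
V(M, W) = W² + √(-5 + W)
j + V(-3 + 6*(-3), 3)*(63 - 1*22) = -123 + (3² + √(-5 + 3))*(63 - 1*22) = -123 + (9 + √(-2))*(63 - 22) = -123 + (9 + I*√2)*41 = -123 + (369 + 41*I*√2) = 246 + 41*I*√2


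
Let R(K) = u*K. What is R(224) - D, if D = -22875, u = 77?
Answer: 40123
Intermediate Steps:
R(K) = 77*K
R(224) - D = 77*224 - 1*(-22875) = 17248 + 22875 = 40123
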